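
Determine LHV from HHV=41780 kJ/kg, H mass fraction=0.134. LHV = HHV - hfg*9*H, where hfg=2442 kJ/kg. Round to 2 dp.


LHV = HHV - hfg * 9 * H
Water correction = 2442 * 9 * 0.134 = 2945.052 kJ/kg
LHV = 41780 - 2945.052 = 38834.95 kJ/kg


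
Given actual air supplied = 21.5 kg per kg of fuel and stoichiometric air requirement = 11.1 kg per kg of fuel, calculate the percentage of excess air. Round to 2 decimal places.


Excess air = actual - stoichiometric = 21.5 - 11.1 = 10.40 kg/kg fuel
Excess air % = (excess / stoich) * 100 = (10.40 / 11.1) * 100 = 93.69%


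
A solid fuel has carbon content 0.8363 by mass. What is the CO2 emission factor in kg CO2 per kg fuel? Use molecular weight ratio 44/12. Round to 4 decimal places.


EF = C_frac * (M_CO2 / M_C)
EF = 0.8363 * (44/12)
EF = 0.8363 * 3.666667 = 3.0664 kg_CO2/kg_fuel


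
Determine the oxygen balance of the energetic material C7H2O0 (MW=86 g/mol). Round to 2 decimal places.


OB = -1600 * (2C + H/2 - O) / MW
Inner = 2*7 + 2/2 - 0 = 15.00
OB = -1600 * 15.00 / 86 = -279.07%


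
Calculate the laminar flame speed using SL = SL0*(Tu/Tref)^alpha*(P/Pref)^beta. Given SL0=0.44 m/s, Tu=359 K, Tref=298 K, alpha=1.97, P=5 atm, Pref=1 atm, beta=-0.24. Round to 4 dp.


SL = SL0 * (Tu/Tref)^alpha * (P/Pref)^beta
T ratio = 359/298 = 1.20469799
(T ratio)^alpha = 1.20469799^1.97 = 1.443212
(P/Pref)^beta = 5^(-0.24) = 0.679590
SL = 0.44 * 1.443212 * 0.679590 = 0.4315 m/s


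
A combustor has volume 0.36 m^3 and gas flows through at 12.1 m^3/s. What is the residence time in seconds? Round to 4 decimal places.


tau = V / Q_flow
tau = 0.36 / 12.1 = 0.0298 s


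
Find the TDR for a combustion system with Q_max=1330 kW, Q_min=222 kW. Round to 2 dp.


TDR = Q_max / Q_min
TDR = 1330 / 222 = 5.99


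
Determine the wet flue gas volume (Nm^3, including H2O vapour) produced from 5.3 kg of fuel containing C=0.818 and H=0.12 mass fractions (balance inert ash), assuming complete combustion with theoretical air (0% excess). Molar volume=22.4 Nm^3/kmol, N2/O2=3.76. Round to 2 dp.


Per kg fuel: CO2 = (C/12 kmol)*22.4 = (0.818/12)*22.4 = 1.52693 Nm^3
Per kg fuel: H2O = (H/2 kmol)*22.4 = (0.12/2)*22.4 = 1.34400 Nm^3
O2 needed per kg fuel = C/12 + H/4 = 0.818/12 + 0.12/4 = 0.09816667 kmol
Per kg fuel: N2 = O2*3.76*22.4 = 0.09816667*3.76*22.4 = 8.26799 Nm^3
Total per kg = 1.52693 + 1.34400 + 8.26799 = 11.13892 Nm^3
Total = 11.13892 * 5.3 = 59.04 Nm^3


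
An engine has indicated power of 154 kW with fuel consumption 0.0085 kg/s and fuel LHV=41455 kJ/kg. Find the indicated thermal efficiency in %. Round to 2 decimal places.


eta_ith = (IP / (mf * LHV)) * 100
Denominator = 0.0085 * 41455 = 352.3675 kW
eta_ith = (154 / 352.3675) * 100 = 43.70%


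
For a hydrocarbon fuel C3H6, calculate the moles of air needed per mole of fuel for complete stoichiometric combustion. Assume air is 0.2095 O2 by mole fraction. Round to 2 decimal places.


Balanced combustion: C3H6 + 4.5 O2 -> 3 CO2 + 3 H2O
O2 needed = C + H/4 = 3 + 6/4 = 4.50 moles
Air moles = O2 / 0.2095 = 4.50 / 0.2095 = 21.48 moles air


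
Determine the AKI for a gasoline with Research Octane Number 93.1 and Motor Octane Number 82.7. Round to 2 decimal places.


AKI = (RON + MON) / 2
AKI = (93.1 + 82.7) / 2
AKI = 175.8 / 2 = 87.90


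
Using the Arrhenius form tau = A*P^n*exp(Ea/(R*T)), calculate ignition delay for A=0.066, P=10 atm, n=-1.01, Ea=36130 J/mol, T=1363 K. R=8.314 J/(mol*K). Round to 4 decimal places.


tau = A * P^n * exp(Ea/(R*T))
P^n = 10^(-1.01) = 0.09772372
Ea/(R*T) = 36130/(8.314*1363) = 3.188321
exp(Ea/(R*T)) = 24.247690
tau = 0.066 * 0.09772372 * 24.247690 = 0.1564 ms


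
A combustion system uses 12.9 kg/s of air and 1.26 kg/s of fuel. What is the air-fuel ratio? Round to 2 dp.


AFR = m_air / m_fuel
AFR = 12.9 / 1.26 = 10.24


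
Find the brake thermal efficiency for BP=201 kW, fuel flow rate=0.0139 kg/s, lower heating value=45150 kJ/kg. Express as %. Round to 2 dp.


eta_BTE = (BP / (mf * LHV)) * 100
Denominator = 0.0139 * 45150 = 627.5850 kW
eta_BTE = (201 / 627.5850) * 100 = 32.03%


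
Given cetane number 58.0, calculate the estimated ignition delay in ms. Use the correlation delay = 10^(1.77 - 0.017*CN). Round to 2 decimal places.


delay = 10^(1.77 - 0.017*CN)
Exponent = 1.77 - 0.017*58.0 = 0.7840
delay = 10^0.7840 = 6.08 ms


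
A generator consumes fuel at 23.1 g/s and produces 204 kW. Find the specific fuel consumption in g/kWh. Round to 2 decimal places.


SFC = (mf / BP) * 3600
Rate = 23.1 / 204 = 0.113235 g/(s*kW)
SFC = 0.113235 * 3600 = 407.65 g/kWh


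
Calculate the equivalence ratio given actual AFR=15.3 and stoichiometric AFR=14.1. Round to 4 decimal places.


phi = AFR_stoich / AFR_actual
phi = 14.1 / 15.3 = 0.9216


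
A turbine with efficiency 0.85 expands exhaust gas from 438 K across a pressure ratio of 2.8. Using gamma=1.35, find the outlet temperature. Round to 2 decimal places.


T_out = T_in * (1 - eta * (1 - PR^(-(gamma-1)/gamma)))
Exponent = -(1.35-1)/1.35 = -0.25925926
PR^exp = 2.8^(-0.25925926) = 0.76572026
Factor = 1 - 0.85*(1 - 0.76572026) = 0.80086222
T_out = 438 * 0.80086222 = 350.78 K


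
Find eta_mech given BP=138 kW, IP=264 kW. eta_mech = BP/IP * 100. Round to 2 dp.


eta_mech = (BP / IP) * 100
Ratio = 138 / 264 = 0.5227
eta_mech = 0.5227 * 100 = 52.27%


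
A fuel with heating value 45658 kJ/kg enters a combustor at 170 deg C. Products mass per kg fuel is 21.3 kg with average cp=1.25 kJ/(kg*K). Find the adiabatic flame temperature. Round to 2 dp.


T_ad = T_in + Hc / (m_p * cp)
Denominator = 21.3 * 1.25 = 26.6250
Temperature rise = 45658 / 26.6250 = 1714.85 K
T_ad = 170 + 1714.85 = 1884.85 deg C


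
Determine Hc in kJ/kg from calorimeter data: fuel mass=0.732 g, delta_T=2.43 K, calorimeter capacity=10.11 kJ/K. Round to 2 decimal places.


Hc = C_cal * delta_T / m_fuel
Q_released = 10.11 * 2.43 = 24.5673 kJ
m_fuel = 0.732 g = 0.732/1000 kg = 0.000732 kg
Hc = 24.5673 / 0.000732 = 33561.89 kJ/kg


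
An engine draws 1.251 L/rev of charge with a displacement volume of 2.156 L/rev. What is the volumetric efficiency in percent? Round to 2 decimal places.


eta_v = (V_actual / V_disp) * 100
Ratio = 1.251 / 2.156 = 0.5802
eta_v = 0.5802 * 100 = 58.02%


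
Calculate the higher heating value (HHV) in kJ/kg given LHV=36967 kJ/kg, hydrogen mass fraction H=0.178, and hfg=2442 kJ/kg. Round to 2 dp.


HHV = LHV + hfg * 9 * H
Water addition = 2442 * 9 * 0.178 = 3912.084 kJ/kg
HHV = 36967 + 3912.084 = 40879.08 kJ/kg


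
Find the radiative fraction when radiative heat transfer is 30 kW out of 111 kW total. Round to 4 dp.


f_rad = Q_rad / Q_total
f_rad = 30 / 111 = 0.2703


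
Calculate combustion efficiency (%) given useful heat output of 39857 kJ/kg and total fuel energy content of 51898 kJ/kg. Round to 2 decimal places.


Efficiency = (Q_useful / Q_fuel) * 100
Efficiency = (39857 / 51898) * 100
Efficiency = 0.7680 * 100 = 76.80%


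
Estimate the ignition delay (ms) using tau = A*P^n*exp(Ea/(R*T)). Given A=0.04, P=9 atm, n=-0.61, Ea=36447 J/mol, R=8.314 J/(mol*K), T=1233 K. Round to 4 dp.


tau = A * P^n * exp(Ea/(R*T))
P^n = 9^(-0.61) = 0.26176530
Ea/(R*T) = 36447/(8.314*1233) = 3.555402
exp(Ea/(R*T)) = 35.001881
tau = 0.04 * 0.26176530 * 35.001881 = 0.3665 ms


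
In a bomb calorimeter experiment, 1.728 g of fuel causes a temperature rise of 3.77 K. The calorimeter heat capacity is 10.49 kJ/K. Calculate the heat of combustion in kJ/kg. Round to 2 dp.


Hc = C_cal * delta_T / m_fuel
Q_released = 10.49 * 3.77 = 39.5473 kJ
m_fuel = 1.728 g = 1.728/1000 kg = 0.001728 kg
Hc = 39.5473 / 0.001728 = 22886.17 kJ/kg


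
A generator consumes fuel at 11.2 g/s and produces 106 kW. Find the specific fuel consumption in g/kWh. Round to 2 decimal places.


SFC = (mf / BP) * 3600
Rate = 11.2 / 106 = 0.105660 g/(s*kW)
SFC = 0.105660 * 3600 = 380.38 g/kWh


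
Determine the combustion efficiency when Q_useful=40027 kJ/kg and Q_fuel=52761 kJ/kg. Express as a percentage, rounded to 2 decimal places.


Efficiency = (Q_useful / Q_fuel) * 100
Efficiency = (40027 / 52761) * 100
Efficiency = 0.7586 * 100 = 75.86%


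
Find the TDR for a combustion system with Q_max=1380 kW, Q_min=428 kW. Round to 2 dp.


TDR = Q_max / Q_min
TDR = 1380 / 428 = 3.22


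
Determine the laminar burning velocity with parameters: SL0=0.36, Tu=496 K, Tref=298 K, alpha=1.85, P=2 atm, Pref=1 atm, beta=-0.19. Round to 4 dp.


SL = SL0 * (Tu/Tref)^alpha * (P/Pref)^beta
T ratio = 496/298 = 1.66442953
(T ratio)^alpha = 1.66442953^1.85 = 2.566498
(P/Pref)^beta = 2^(-0.19) = 0.876606
SL = 0.36 * 2.566498 * 0.876606 = 0.8099 m/s


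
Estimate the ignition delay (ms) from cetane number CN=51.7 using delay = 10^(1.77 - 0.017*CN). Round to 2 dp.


delay = 10^(1.77 - 0.017*CN)
Exponent = 1.77 - 0.017*51.7 = 0.8911
delay = 10^0.8911 = 7.78 ms


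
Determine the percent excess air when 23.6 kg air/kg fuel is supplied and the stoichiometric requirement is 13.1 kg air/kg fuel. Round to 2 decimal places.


Excess air = actual - stoichiometric = 23.6 - 13.1 = 10.50 kg/kg fuel
Excess air % = (excess / stoich) * 100 = (10.50 / 13.1) * 100 = 80.15%


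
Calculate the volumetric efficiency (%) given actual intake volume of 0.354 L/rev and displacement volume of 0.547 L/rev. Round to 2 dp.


eta_v = (V_actual / V_disp) * 100
Ratio = 0.354 / 0.547 = 0.6472
eta_v = 0.6472 * 100 = 64.72%


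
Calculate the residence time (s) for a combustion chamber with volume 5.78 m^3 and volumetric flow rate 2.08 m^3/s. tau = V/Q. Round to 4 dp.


tau = V / Q_flow
tau = 5.78 / 2.08 = 2.7788 s


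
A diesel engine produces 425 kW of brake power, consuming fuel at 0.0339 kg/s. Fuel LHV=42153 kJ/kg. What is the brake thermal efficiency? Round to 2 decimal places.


eta_BTE = (BP / (mf * LHV)) * 100
Denominator = 0.0339 * 42153 = 1428.9867 kW
eta_BTE = (425 / 1428.9867) * 100 = 29.74%


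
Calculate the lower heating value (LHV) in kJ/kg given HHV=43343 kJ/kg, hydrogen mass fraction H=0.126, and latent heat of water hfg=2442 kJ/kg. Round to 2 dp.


LHV = HHV - hfg * 9 * H
Water correction = 2442 * 9 * 0.126 = 2769.228 kJ/kg
LHV = 43343 - 2769.228 = 40573.77 kJ/kg


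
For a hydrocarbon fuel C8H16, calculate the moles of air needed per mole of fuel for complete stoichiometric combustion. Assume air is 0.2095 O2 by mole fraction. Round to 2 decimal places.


Balanced combustion: C8H16 + 12 O2 -> 8 CO2 + 8 H2O
O2 needed = C + H/4 = 8 + 16/4 = 12.00 moles
Air moles = O2 / 0.2095 = 12.00 / 0.2095 = 57.28 moles air


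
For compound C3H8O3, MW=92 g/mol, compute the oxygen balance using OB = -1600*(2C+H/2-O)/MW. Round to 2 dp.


OB = -1600 * (2C + H/2 - O) / MW
Inner = 2*3 + 8/2 - 3 = 7.00
OB = -1600 * 7.00 / 92 = -121.74%


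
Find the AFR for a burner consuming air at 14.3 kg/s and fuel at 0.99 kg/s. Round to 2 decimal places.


AFR = m_air / m_fuel
AFR = 14.3 / 0.99 = 14.44


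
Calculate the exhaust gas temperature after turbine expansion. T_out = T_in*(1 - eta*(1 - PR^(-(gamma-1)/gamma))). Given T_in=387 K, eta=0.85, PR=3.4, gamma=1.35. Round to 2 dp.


T_out = T_in * (1 - eta * (1 - PR^(-(gamma-1)/gamma)))
Exponent = -(1.35-1)/1.35 = -0.25925926
PR^exp = 3.4^(-0.25925926) = 0.72813041
Factor = 1 - 0.85*(1 - 0.72813041) = 0.76891085
T_out = 387 * 0.76891085 = 297.57 K


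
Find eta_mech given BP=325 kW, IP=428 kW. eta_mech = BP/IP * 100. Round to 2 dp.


eta_mech = (BP / IP) * 100
Ratio = 325 / 428 = 0.7593
eta_mech = 0.7593 * 100 = 75.93%


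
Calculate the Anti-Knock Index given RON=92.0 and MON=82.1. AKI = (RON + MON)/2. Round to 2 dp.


AKI = (RON + MON) / 2
AKI = (92.0 + 82.1) / 2
AKI = 174.1 / 2 = 87.05


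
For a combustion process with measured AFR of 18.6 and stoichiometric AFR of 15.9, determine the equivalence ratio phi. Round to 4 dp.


phi = AFR_stoich / AFR_actual
phi = 15.9 / 18.6 = 0.8548


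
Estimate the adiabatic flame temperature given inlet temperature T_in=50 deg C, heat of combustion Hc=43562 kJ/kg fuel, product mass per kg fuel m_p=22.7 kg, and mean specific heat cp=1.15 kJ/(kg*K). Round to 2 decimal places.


T_ad = T_in + Hc / (m_p * cp)
Denominator = 22.7 * 1.15 = 26.1050
Temperature rise = 43562 / 26.1050 = 1668.72 K
T_ad = 50 + 1668.72 = 1718.72 deg C


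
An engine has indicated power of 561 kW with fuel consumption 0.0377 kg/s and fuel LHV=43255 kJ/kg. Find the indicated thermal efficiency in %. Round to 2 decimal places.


eta_ith = (IP / (mf * LHV)) * 100
Denominator = 0.0377 * 43255 = 1630.7135 kW
eta_ith = (561 / 1630.7135) * 100 = 34.40%


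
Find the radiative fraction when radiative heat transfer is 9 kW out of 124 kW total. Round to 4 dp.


f_rad = Q_rad / Q_total
f_rad = 9 / 124 = 0.0726


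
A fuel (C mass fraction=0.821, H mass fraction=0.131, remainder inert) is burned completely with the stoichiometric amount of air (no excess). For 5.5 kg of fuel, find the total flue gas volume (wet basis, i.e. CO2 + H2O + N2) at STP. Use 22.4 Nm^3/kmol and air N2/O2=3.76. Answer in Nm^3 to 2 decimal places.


Per kg fuel: CO2 = (C/12 kmol)*22.4 = (0.821/12)*22.4 = 1.53253 Nm^3
Per kg fuel: H2O = (H/2 kmol)*22.4 = (0.131/2)*22.4 = 1.46720 Nm^3
O2 needed per kg fuel = C/12 + H/4 = 0.821/12 + 0.131/4 = 0.10116667 kmol
Per kg fuel: N2 = O2*3.76*22.4 = 0.10116667*3.76*22.4 = 8.52066 Nm^3
Total per kg = 1.53253 + 1.46720 + 8.52066 = 11.52039 Nm^3
Total = 11.52039 * 5.5 = 63.36 Nm^3


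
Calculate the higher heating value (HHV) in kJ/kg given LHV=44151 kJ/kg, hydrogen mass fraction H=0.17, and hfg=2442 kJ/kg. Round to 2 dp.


HHV = LHV + hfg * 9 * H
Water addition = 2442 * 9 * 0.17 = 3736.260 kJ/kg
HHV = 44151 + 3736.260 = 47887.26 kJ/kg


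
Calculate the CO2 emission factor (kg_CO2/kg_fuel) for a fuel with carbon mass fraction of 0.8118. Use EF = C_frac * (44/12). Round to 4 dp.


EF = C_frac * (M_CO2 / M_C)
EF = 0.8118 * (44/12)
EF = 0.8118 * 3.666667 = 2.9766 kg_CO2/kg_fuel


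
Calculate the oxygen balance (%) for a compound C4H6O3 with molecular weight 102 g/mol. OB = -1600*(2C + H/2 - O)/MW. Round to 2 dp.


OB = -1600 * (2C + H/2 - O) / MW
Inner = 2*4 + 6/2 - 3 = 8.00
OB = -1600 * 8.00 / 102 = -125.49%


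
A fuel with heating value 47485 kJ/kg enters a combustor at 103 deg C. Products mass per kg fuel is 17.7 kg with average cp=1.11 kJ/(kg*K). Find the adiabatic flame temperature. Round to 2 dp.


T_ad = T_in + Hc / (m_p * cp)
Denominator = 17.7 * 1.11 = 19.6470
Temperature rise = 47485 / 19.6470 = 2416.91 K
T_ad = 103 + 2416.91 = 2519.91 deg C


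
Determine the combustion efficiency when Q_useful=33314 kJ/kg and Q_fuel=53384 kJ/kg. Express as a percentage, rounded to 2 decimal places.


Efficiency = (Q_useful / Q_fuel) * 100
Efficiency = (33314 / 53384) * 100
Efficiency = 0.6240 * 100 = 62.40%


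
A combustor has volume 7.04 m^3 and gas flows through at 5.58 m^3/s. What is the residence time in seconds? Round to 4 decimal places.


tau = V / Q_flow
tau = 7.04 / 5.58 = 1.2616 s


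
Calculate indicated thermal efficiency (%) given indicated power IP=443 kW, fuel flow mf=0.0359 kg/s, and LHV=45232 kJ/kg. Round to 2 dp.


eta_ith = (IP / (mf * LHV)) * 100
Denominator = 0.0359 * 45232 = 1623.8288 kW
eta_ith = (443 / 1623.8288) * 100 = 27.28%


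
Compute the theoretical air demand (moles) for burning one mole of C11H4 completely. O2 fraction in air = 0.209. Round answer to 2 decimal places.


Balanced combustion: C11H4 + 12 O2 -> 11 CO2 + 2 H2O
O2 needed = C + H/4 = 11 + 4/4 = 12.00 moles
Air moles = O2 / 0.209 = 12.00 / 0.209 = 57.42 moles air


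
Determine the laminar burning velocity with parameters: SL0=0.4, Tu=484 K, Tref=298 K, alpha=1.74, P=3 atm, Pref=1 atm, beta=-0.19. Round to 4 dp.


SL = SL0 * (Tu/Tref)^alpha * (P/Pref)^beta
T ratio = 484/298 = 1.62416107
(T ratio)^alpha = 1.62416107^1.74 = 2.325384
(P/Pref)^beta = 3^(-0.19) = 0.811609
SL = 0.4 * 2.325384 * 0.811609 = 0.7549 m/s


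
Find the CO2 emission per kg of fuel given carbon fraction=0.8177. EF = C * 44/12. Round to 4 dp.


EF = C_frac * (M_CO2 / M_C)
EF = 0.8177 * (44/12)
EF = 0.8177 * 3.666667 = 2.9982 kg_CO2/kg_fuel


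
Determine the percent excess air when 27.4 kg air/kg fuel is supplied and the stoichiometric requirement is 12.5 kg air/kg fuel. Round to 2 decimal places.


Excess air = actual - stoichiometric = 27.4 - 12.5 = 14.90 kg/kg fuel
Excess air % = (excess / stoich) * 100 = (14.90 / 12.5) * 100 = 119.20%


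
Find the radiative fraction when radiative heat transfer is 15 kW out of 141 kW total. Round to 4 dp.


f_rad = Q_rad / Q_total
f_rad = 15 / 141 = 0.1064


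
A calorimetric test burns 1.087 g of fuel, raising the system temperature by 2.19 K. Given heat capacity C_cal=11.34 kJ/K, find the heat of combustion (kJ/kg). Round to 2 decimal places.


Hc = C_cal * delta_T / m_fuel
Q_released = 11.34 * 2.19 = 24.8346 kJ
m_fuel = 1.087 g = 1.087/1000 kg = 0.001087 kg
Hc = 24.8346 / 0.001087 = 22846.92 kJ/kg


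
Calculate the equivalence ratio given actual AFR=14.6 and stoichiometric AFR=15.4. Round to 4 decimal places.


phi = AFR_stoich / AFR_actual
phi = 15.4 / 14.6 = 1.0548


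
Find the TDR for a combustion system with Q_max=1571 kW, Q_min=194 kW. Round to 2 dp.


TDR = Q_max / Q_min
TDR = 1571 / 194 = 8.10


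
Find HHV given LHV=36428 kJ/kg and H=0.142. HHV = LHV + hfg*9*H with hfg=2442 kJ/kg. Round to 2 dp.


HHV = LHV + hfg * 9 * H
Water addition = 2442 * 9 * 0.142 = 3120.876 kJ/kg
HHV = 36428 + 3120.876 = 39548.88 kJ/kg


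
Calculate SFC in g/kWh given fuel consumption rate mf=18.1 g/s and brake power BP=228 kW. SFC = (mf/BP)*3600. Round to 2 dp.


SFC = (mf / BP) * 3600
Rate = 18.1 / 228 = 0.079386 g/(s*kW)
SFC = 0.079386 * 3600 = 285.79 g/kWh


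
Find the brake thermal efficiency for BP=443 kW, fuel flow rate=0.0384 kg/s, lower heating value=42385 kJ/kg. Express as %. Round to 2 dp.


eta_BTE = (BP / (mf * LHV)) * 100
Denominator = 0.0384 * 42385 = 1627.5840 kW
eta_BTE = (443 / 1627.5840) * 100 = 27.22%


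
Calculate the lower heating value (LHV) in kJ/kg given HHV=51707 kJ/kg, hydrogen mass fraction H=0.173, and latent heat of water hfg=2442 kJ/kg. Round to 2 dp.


LHV = HHV - hfg * 9 * H
Water correction = 2442 * 9 * 0.173 = 3802.194 kJ/kg
LHV = 51707 - 3802.194 = 47904.81 kJ/kg


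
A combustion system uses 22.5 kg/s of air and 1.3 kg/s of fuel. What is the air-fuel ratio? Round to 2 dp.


AFR = m_air / m_fuel
AFR = 22.5 / 1.3 = 17.31


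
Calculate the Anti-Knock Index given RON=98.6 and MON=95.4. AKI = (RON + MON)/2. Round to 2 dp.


AKI = (RON + MON) / 2
AKI = (98.6 + 95.4) / 2
AKI = 194.0 / 2 = 97.00


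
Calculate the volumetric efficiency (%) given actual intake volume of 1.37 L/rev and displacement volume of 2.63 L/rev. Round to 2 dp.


eta_v = (V_actual / V_disp) * 100
Ratio = 1.37 / 2.63 = 0.5209
eta_v = 0.5209 * 100 = 52.09%


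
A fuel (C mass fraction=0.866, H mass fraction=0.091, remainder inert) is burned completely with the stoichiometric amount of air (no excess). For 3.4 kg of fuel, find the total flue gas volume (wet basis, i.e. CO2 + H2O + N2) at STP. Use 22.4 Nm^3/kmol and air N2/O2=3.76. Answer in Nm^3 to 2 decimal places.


Per kg fuel: CO2 = (C/12 kmol)*22.4 = (0.866/12)*22.4 = 1.61653 Nm^3
Per kg fuel: H2O = (H/2 kmol)*22.4 = (0.091/2)*22.4 = 1.01920 Nm^3
O2 needed per kg fuel = C/12 + H/4 = 0.866/12 + 0.091/4 = 0.09491667 kmol
Per kg fuel: N2 = O2*3.76*22.4 = 0.09491667*3.76*22.4 = 7.99426 Nm^3
Total per kg = 1.61653 + 1.01920 + 7.99426 = 10.62999 Nm^3
Total = 10.62999 * 3.4 = 36.14 Nm^3


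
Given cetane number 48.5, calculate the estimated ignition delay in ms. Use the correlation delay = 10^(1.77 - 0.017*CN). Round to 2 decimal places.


delay = 10^(1.77 - 0.017*CN)
Exponent = 1.77 - 0.017*48.5 = 0.9455
delay = 10^0.9455 = 8.82 ms


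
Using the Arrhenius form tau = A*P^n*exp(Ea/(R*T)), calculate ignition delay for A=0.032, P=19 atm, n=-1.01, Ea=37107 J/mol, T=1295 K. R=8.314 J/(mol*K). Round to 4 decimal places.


tau = A * P^n * exp(Ea/(R*T))
P^n = 19^(-1.01) = 0.05110447
Ea/(R*T) = 37107/(8.314*1295) = 3.446482
exp(Ea/(R*T)) = 31.389779
tau = 0.032 * 0.05110447 * 31.389779 = 0.0513 ms


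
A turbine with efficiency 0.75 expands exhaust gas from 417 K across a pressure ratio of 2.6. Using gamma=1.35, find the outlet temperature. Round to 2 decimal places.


T_out = T_in * (1 - eta * (1 - PR^(-(gamma-1)/gamma)))
Exponent = -(1.35-1)/1.35 = -0.25925926
PR^exp = 2.6^(-0.25925926) = 0.78057442
Factor = 1 - 0.75*(1 - 0.78057442) = 0.83543082
T_out = 417 * 0.83543082 = 348.37 K


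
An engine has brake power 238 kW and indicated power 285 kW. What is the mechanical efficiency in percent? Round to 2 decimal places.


eta_mech = (BP / IP) * 100
Ratio = 238 / 285 = 0.8351
eta_mech = 0.8351 * 100 = 83.51%


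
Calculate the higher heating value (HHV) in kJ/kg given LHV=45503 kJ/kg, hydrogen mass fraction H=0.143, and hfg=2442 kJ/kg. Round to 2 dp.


HHV = LHV + hfg * 9 * H
Water addition = 2442 * 9 * 0.143 = 3142.854 kJ/kg
HHV = 45503 + 3142.854 = 48645.85 kJ/kg


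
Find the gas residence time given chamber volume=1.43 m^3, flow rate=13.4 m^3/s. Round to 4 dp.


tau = V / Q_flow
tau = 1.43 / 13.4 = 0.1067 s


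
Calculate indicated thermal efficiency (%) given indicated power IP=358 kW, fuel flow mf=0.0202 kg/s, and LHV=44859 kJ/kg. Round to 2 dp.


eta_ith = (IP / (mf * LHV)) * 100
Denominator = 0.0202 * 44859 = 906.1518 kW
eta_ith = (358 / 906.1518) * 100 = 39.51%


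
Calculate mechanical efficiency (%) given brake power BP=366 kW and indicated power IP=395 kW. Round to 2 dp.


eta_mech = (BP / IP) * 100
Ratio = 366 / 395 = 0.9266
eta_mech = 0.9266 * 100 = 92.66%


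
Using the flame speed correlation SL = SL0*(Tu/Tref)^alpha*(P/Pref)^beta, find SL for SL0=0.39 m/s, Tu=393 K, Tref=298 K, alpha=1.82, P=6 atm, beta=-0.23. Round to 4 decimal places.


SL = SL0 * (Tu/Tref)^alpha * (P/Pref)^beta
T ratio = 393/298 = 1.31879195
(T ratio)^alpha = 1.31879195^1.82 = 1.654706
(P/Pref)^beta = 6^(-0.23) = 0.662255
SL = 0.39 * 1.654706 * 0.662255 = 0.4274 m/s


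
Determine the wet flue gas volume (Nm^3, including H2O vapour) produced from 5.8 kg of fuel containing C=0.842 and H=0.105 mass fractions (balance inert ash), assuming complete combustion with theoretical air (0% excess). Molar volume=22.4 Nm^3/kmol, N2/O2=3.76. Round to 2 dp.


Per kg fuel: CO2 = (C/12 kmol)*22.4 = (0.842/12)*22.4 = 1.57173 Nm^3
Per kg fuel: H2O = (H/2 kmol)*22.4 = (0.105/2)*22.4 = 1.17600 Nm^3
O2 needed per kg fuel = C/12 + H/4 = 0.842/12 + 0.105/4 = 0.09641667 kmol
Per kg fuel: N2 = O2*3.76*22.4 = 0.09641667*3.76*22.4 = 8.12060 Nm^3
Total per kg = 1.57173 + 1.17600 + 8.12060 = 10.86833 Nm^3
Total = 10.86833 * 5.8 = 63.04 Nm^3


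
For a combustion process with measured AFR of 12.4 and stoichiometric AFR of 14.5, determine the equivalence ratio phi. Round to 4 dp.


phi = AFR_stoich / AFR_actual
phi = 14.5 / 12.4 = 1.1694


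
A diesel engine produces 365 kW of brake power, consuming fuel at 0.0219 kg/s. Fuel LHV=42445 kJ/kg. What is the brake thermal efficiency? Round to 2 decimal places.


eta_BTE = (BP / (mf * LHV)) * 100
Denominator = 0.0219 * 42445 = 929.5455 kW
eta_BTE = (365 / 929.5455) * 100 = 39.27%


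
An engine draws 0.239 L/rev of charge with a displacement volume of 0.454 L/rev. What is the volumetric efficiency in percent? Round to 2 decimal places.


eta_v = (V_actual / V_disp) * 100
Ratio = 0.239 / 0.454 = 0.5264
eta_v = 0.5264 * 100 = 52.64%


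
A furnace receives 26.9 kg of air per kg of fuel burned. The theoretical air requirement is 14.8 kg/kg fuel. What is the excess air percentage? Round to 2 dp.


Excess air = actual - stoichiometric = 26.9 - 14.8 = 12.10 kg/kg fuel
Excess air % = (excess / stoich) * 100 = (12.10 / 14.8) * 100 = 81.76%


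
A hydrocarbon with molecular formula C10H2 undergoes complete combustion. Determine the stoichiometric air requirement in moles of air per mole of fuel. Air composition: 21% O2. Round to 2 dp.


Balanced combustion: C10H2 + 10.5 O2 -> 10 CO2 + 1 H2O
O2 needed = C + H/4 = 10 + 2/4 = 10.50 moles
Air moles = O2 / 0.21 = 10.50 / 0.21 = 50.00 moles air


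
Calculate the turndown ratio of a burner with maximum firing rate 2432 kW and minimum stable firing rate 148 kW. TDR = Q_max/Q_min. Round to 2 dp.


TDR = Q_max / Q_min
TDR = 2432 / 148 = 16.43


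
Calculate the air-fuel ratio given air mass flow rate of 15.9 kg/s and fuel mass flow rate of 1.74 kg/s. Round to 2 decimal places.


AFR = m_air / m_fuel
AFR = 15.9 / 1.74 = 9.14


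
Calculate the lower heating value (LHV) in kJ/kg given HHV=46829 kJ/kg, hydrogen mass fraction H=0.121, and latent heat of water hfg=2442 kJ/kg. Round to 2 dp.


LHV = HHV - hfg * 9 * H
Water correction = 2442 * 9 * 0.121 = 2659.338 kJ/kg
LHV = 46829 - 2659.338 = 44169.66 kJ/kg


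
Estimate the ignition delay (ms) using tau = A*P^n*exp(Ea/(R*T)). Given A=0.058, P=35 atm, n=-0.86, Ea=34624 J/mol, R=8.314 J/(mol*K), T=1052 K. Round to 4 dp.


tau = A * P^n * exp(Ea/(R*T))
P^n = 35^(-0.86) = 0.04700039
Ea/(R*T) = 34624/(8.314*1052) = 3.958690
exp(Ea/(R*T)) = 52.388645
tau = 0.058 * 0.04700039 * 52.388645 = 0.1428 ms


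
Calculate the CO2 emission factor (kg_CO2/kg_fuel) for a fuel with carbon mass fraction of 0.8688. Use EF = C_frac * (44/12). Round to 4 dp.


EF = C_frac * (M_CO2 / M_C)
EF = 0.8688 * (44/12)
EF = 0.8688 * 3.666667 = 3.1856 kg_CO2/kg_fuel


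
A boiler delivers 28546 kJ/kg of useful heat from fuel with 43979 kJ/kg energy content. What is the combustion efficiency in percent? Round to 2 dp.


Efficiency = (Q_useful / Q_fuel) * 100
Efficiency = (28546 / 43979) * 100
Efficiency = 0.6491 * 100 = 64.91%


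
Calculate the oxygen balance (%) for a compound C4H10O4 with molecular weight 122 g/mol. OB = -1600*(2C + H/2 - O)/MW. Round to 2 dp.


OB = -1600 * (2C + H/2 - O) / MW
Inner = 2*4 + 10/2 - 4 = 9.00
OB = -1600 * 9.00 / 122 = -118.03%


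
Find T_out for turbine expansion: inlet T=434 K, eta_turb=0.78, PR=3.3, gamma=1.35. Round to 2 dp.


T_out = T_in * (1 - eta * (1 - PR^(-(gamma-1)/gamma)))
Exponent = -(1.35-1)/1.35 = -0.25925926
PR^exp = 3.3^(-0.25925926) = 0.73378775
Factor = 1 - 0.78*(1 - 0.73378775) = 0.79235445
T_out = 434 * 0.79235445 = 343.88 K


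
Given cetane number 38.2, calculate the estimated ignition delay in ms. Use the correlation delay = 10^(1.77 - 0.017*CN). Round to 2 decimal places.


delay = 10^(1.77 - 0.017*CN)
Exponent = 1.77 - 0.017*38.2 = 1.1206
delay = 10^1.1206 = 13.20 ms


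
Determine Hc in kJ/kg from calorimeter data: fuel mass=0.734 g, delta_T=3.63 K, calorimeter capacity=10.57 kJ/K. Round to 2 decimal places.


Hc = C_cal * delta_T / m_fuel
Q_released = 10.57 * 3.63 = 38.3691 kJ
m_fuel = 0.734 g = 0.734/1000 kg = 0.000734 kg
Hc = 38.3691 / 0.000734 = 52273.98 kJ/kg


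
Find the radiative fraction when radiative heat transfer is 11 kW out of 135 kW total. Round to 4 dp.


f_rad = Q_rad / Q_total
f_rad = 11 / 135 = 0.0815


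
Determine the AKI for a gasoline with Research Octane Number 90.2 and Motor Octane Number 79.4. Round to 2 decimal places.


AKI = (RON + MON) / 2
AKI = (90.2 + 79.4) / 2
AKI = 169.6 / 2 = 84.80


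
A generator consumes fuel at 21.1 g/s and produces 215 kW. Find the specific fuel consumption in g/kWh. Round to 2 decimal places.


SFC = (mf / BP) * 3600
Rate = 21.1 / 215 = 0.098140 g/(s*kW)
SFC = 0.098140 * 3600 = 353.30 g/kWh


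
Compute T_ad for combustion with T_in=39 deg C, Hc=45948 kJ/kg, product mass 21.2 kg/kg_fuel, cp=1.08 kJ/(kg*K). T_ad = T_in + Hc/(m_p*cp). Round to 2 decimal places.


T_ad = T_in + Hc / (m_p * cp)
Denominator = 21.2 * 1.08 = 22.8960
Temperature rise = 45948 / 22.8960 = 2006.81 K
T_ad = 39 + 2006.81 = 2045.81 deg C


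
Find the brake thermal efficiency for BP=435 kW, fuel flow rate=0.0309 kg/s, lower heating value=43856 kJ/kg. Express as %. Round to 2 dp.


eta_BTE = (BP / (mf * LHV)) * 100
Denominator = 0.0309 * 43856 = 1355.1504 kW
eta_BTE = (435 / 1355.1504) * 100 = 32.10%


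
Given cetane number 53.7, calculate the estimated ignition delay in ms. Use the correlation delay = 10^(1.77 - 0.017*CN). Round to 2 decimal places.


delay = 10^(1.77 - 0.017*CN)
Exponent = 1.77 - 0.017*53.7 = 0.8571
delay = 10^0.8571 = 7.20 ms


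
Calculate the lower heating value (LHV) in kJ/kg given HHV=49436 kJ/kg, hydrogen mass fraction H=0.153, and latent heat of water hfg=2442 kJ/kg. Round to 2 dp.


LHV = HHV - hfg * 9 * H
Water correction = 2442 * 9 * 0.153 = 3362.634 kJ/kg
LHV = 49436 - 3362.634 = 46073.37 kJ/kg


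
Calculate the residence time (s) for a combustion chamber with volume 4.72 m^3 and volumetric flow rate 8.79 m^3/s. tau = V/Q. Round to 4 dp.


tau = V / Q_flow
tau = 4.72 / 8.79 = 0.5370 s


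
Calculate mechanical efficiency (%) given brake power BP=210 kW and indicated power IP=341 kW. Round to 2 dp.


eta_mech = (BP / IP) * 100
Ratio = 210 / 341 = 0.6158
eta_mech = 0.6158 * 100 = 61.58%


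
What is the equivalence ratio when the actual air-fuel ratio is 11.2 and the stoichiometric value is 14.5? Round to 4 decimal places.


phi = AFR_stoich / AFR_actual
phi = 14.5 / 11.2 = 1.2946


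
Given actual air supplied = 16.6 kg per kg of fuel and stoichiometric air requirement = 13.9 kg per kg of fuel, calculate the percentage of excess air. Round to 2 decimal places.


Excess air = actual - stoichiometric = 16.6 - 13.9 = 2.70 kg/kg fuel
Excess air % = (excess / stoich) * 100 = (2.70 / 13.9) * 100 = 19.42%


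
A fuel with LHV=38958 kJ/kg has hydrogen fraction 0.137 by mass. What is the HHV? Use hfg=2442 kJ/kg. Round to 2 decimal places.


HHV = LHV + hfg * 9 * H
Water addition = 2442 * 9 * 0.137 = 3010.986 kJ/kg
HHV = 38958 + 3010.986 = 41968.99 kJ/kg


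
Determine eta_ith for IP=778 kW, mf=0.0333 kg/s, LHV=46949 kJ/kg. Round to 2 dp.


eta_ith = (IP / (mf * LHV)) * 100
Denominator = 0.0333 * 46949 = 1563.4017 kW
eta_ith = (778 / 1563.4017) * 100 = 49.76%


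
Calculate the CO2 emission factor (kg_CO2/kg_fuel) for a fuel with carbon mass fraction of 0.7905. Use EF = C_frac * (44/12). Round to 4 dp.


EF = C_frac * (M_CO2 / M_C)
EF = 0.7905 * (44/12)
EF = 0.7905 * 3.666667 = 2.8985 kg_CO2/kg_fuel


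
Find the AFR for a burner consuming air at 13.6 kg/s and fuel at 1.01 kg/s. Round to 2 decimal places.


AFR = m_air / m_fuel
AFR = 13.6 / 1.01 = 13.47


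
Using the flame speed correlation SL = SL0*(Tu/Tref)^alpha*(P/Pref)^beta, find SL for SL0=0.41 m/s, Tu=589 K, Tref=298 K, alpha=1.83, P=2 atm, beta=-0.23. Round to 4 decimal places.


SL = SL0 * (Tu/Tref)^alpha * (P/Pref)^beta
T ratio = 589/298 = 1.97651007
(T ratio)^alpha = 1.97651007^1.83 = 3.479327
(P/Pref)^beta = 2^(-0.23) = 0.852635
SL = 0.41 * 3.479327 * 0.852635 = 1.2163 m/s


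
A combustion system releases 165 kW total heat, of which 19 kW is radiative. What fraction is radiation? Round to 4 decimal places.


f_rad = Q_rad / Q_total
f_rad = 19 / 165 = 0.1152


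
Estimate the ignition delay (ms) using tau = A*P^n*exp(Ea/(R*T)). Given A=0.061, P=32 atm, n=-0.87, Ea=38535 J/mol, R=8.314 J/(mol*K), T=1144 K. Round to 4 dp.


tau = A * P^n * exp(Ea/(R*T))
P^n = 32^(-0.87) = 0.04903651
Ea/(R*T) = 38535/(8.314*1144) = 4.051532
exp(Ea/(R*T)) = 57.485482
tau = 0.061 * 0.04903651 * 57.485482 = 0.1720 ms


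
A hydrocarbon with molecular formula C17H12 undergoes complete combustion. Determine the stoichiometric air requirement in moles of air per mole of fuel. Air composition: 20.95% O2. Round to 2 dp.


Balanced combustion: C17H12 + 20 O2 -> 17 CO2 + 6 H2O
O2 needed = C + H/4 = 17 + 12/4 = 20.00 moles
Air moles = O2 / 0.2095 = 20.00 / 0.2095 = 95.47 moles air


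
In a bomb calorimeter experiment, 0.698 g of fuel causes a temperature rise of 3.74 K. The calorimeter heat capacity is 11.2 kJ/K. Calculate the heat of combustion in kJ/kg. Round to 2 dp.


Hc = C_cal * delta_T / m_fuel
Q_released = 11.2 * 3.74 = 41.8880 kJ
m_fuel = 0.698 g = 0.698/1000 kg = 0.000698 kg
Hc = 41.8880 / 0.000698 = 60011.46 kJ/kg


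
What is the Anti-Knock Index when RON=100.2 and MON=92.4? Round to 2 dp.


AKI = (RON + MON) / 2
AKI = (100.2 + 92.4) / 2
AKI = 192.6 / 2 = 96.30


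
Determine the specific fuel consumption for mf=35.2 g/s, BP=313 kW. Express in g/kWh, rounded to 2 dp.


SFC = (mf / BP) * 3600
Rate = 35.2 / 313 = 0.112460 g/(s*kW)
SFC = 0.112460 * 3600 = 404.86 g/kWh


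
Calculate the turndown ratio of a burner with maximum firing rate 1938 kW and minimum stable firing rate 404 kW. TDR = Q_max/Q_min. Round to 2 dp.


TDR = Q_max / Q_min
TDR = 1938 / 404 = 4.80


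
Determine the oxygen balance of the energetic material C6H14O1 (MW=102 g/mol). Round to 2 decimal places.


OB = -1600 * (2C + H/2 - O) / MW
Inner = 2*6 + 14/2 - 1 = 18.00
OB = -1600 * 18.00 / 102 = -282.35%


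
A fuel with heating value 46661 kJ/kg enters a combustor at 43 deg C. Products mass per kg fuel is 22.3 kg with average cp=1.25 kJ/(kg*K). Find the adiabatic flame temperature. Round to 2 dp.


T_ad = T_in + Hc / (m_p * cp)
Denominator = 22.3 * 1.25 = 27.8750
Temperature rise = 46661 / 27.8750 = 1673.94 K
T_ad = 43 + 1673.94 = 1716.94 deg C


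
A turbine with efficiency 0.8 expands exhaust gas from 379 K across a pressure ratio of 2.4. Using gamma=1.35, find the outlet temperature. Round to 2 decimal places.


T_out = T_in * (1 - eta * (1 - PR^(-(gamma-1)/gamma)))
Exponent = -(1.35-1)/1.35 = -0.25925926
PR^exp = 2.4^(-0.25925926) = 0.79694200
Factor = 1 - 0.8*(1 - 0.79694200) = 0.83755360
T_out = 379 * 0.83755360 = 317.43 K


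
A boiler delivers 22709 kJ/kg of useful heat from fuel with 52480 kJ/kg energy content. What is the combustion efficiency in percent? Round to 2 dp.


Efficiency = (Q_useful / Q_fuel) * 100
Efficiency = (22709 / 52480) * 100
Efficiency = 0.4327 * 100 = 43.27%


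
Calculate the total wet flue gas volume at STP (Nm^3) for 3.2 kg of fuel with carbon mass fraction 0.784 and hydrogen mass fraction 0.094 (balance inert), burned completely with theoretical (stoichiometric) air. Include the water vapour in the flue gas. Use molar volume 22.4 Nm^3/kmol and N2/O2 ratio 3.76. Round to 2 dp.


Per kg fuel: CO2 = (C/12 kmol)*22.4 = (0.784/12)*22.4 = 1.46347 Nm^3
Per kg fuel: H2O = (H/2 kmol)*22.4 = (0.094/2)*22.4 = 1.05280 Nm^3
O2 needed per kg fuel = C/12 + H/4 = 0.784/12 + 0.094/4 = 0.08883333 kmol
Per kg fuel: N2 = O2*3.76*22.4 = 0.08883333*3.76*22.4 = 7.48190 Nm^3
Total per kg = 1.46347 + 1.05280 + 7.48190 = 9.99817 Nm^3
Total = 9.99817 * 3.2 = 31.99 Nm^3


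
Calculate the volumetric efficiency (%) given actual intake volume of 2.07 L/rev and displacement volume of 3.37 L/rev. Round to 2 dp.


eta_v = (V_actual / V_disp) * 100
Ratio = 2.07 / 3.37 = 0.6142
eta_v = 0.6142 * 100 = 61.42%


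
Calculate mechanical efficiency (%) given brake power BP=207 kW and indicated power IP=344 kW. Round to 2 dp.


eta_mech = (BP / IP) * 100
Ratio = 207 / 344 = 0.6017
eta_mech = 0.6017 * 100 = 60.17%


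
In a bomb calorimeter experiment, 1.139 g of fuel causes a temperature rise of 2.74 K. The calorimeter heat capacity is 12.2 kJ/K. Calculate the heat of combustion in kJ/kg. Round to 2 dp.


Hc = C_cal * delta_T / m_fuel
Q_released = 12.2 * 2.74 = 33.4280 kJ
m_fuel = 1.139 g = 1.139/1000 kg = 0.001139 kg
Hc = 33.4280 / 0.001139 = 29348.55 kJ/kg


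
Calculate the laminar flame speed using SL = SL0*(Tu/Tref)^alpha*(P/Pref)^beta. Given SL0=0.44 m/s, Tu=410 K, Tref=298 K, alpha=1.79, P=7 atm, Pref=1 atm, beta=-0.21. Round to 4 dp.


SL = SL0 * (Tu/Tref)^alpha * (P/Pref)^beta
T ratio = 410/298 = 1.37583893
(T ratio)^alpha = 1.37583893^1.79 = 1.770256
(P/Pref)^beta = 7^(-0.21) = 0.664553
SL = 0.44 * 1.770256 * 0.664553 = 0.5176 m/s


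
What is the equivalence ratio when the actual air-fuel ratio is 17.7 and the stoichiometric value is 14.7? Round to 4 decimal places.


phi = AFR_stoich / AFR_actual
phi = 14.7 / 17.7 = 0.8305


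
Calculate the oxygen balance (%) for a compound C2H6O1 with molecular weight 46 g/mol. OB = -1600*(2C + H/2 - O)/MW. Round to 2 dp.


OB = -1600 * (2C + H/2 - O) / MW
Inner = 2*2 + 6/2 - 1 = 6.00
OB = -1600 * 6.00 / 46 = -208.70%


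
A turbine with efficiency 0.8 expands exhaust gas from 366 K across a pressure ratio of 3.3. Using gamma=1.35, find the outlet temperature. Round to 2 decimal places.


T_out = T_in * (1 - eta * (1 - PR^(-(gamma-1)/gamma)))
Exponent = -(1.35-1)/1.35 = -0.25925926
PR^exp = 3.3^(-0.25925926) = 0.73378775
Factor = 1 - 0.8*(1 - 0.73378775) = 0.78703020
T_out = 366 * 0.78703020 = 288.05 K


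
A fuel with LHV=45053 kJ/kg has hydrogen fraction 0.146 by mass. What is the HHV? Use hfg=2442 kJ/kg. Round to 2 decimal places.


HHV = LHV + hfg * 9 * H
Water addition = 2442 * 9 * 0.146 = 3208.788 kJ/kg
HHV = 45053 + 3208.788 = 48261.79 kJ/kg


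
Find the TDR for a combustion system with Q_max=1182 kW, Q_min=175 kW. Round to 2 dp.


TDR = Q_max / Q_min
TDR = 1182 / 175 = 6.75


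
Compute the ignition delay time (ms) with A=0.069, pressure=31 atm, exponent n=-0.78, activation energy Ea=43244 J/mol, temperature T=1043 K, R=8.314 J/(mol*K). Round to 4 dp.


tau = A * P^n * exp(Ea/(R*T))
P^n = 31^(-0.78) = 0.06866539
Ea/(R*T) = 43244/(8.314*1043) = 4.986910
exp(Ea/(R*T)) = 146.483090
tau = 0.069 * 0.06866539 * 146.483090 = 0.6940 ms


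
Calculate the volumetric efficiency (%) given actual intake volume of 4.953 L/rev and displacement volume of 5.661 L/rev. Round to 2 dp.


eta_v = (V_actual / V_disp) * 100
Ratio = 4.953 / 5.661 = 0.8749
eta_v = 0.8749 * 100 = 87.49%


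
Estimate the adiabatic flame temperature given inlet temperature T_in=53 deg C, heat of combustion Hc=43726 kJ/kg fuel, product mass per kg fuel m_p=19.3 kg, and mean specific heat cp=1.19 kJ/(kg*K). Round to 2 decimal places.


T_ad = T_in + Hc / (m_p * cp)
Denominator = 19.3 * 1.19 = 22.9670
Temperature rise = 43726 / 22.9670 = 1903.86 K
T_ad = 53 + 1903.86 = 1956.86 deg C


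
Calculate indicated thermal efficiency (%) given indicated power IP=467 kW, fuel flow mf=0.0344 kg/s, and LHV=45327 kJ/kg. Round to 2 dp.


eta_ith = (IP / (mf * LHV)) * 100
Denominator = 0.0344 * 45327 = 1559.2488 kW
eta_ith = (467 / 1559.2488) * 100 = 29.95%


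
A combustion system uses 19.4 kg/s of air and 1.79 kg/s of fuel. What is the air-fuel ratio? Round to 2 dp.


AFR = m_air / m_fuel
AFR = 19.4 / 1.79 = 10.84


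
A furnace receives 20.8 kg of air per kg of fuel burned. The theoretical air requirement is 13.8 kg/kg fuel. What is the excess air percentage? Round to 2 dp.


Excess air = actual - stoichiometric = 20.8 - 13.8 = 7.00 kg/kg fuel
Excess air % = (excess / stoich) * 100 = (7.00 / 13.8) * 100 = 50.72%


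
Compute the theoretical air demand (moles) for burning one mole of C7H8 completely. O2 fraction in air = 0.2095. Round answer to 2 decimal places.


Balanced combustion: C7H8 + 9 O2 -> 7 CO2 + 4 H2O
O2 needed = C + H/4 = 7 + 8/4 = 9.00 moles
Air moles = O2 / 0.2095 = 9.00 / 0.2095 = 42.96 moles air


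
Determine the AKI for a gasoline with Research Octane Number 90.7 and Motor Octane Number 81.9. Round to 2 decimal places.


AKI = (RON + MON) / 2
AKI = (90.7 + 81.9) / 2
AKI = 172.6 / 2 = 86.30


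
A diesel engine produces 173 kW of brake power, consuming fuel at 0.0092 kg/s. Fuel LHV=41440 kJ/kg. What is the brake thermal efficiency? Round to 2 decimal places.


eta_BTE = (BP / (mf * LHV)) * 100
Denominator = 0.0092 * 41440 = 381.2480 kW
eta_BTE = (173 / 381.2480) * 100 = 45.38%


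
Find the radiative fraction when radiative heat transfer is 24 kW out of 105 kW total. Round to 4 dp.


f_rad = Q_rad / Q_total
f_rad = 24 / 105 = 0.2286
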